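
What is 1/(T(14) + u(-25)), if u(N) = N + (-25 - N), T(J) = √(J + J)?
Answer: -25/597 - 2*√7/597 ≈ -0.050740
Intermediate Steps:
T(J) = √2*√J (T(J) = √(2*J) = √2*√J)
u(N) = -25
1/(T(14) + u(-25)) = 1/(√2*√14 - 25) = 1/(2*√7 - 25) = 1/(-25 + 2*√7)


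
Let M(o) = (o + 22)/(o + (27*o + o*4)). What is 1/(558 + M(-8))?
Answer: 128/71417 ≈ 0.0017923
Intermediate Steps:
M(o) = (22 + o)/(32*o) (M(o) = (22 + o)/(o + (27*o + 4*o)) = (22 + o)/(o + 31*o) = (22 + o)/((32*o)) = (22 + o)*(1/(32*o)) = (22 + o)/(32*o))
1/(558 + M(-8)) = 1/(558 + (1/32)*(22 - 8)/(-8)) = 1/(558 + (1/32)*(-⅛)*14) = 1/(558 - 7/128) = 1/(71417/128) = 128/71417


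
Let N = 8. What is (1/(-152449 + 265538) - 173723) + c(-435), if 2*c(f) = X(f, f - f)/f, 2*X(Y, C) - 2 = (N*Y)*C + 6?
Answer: -8546079976688/49193715 ≈ -1.7372e+5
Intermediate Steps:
X(Y, C) = 4 + 4*C*Y (X(Y, C) = 1 + ((8*Y)*C + 6)/2 = 1 + (8*C*Y + 6)/2 = 1 + (6 + 8*C*Y)/2 = 1 + (3 + 4*C*Y) = 4 + 4*C*Y)
c(f) = 2/f (c(f) = ((4 + 4*(f - f)*f)/f)/2 = ((4 + 4*0*f)/f)/2 = ((4 + 0)/f)/2 = (4/f)/2 = 2/f)
(1/(-152449 + 265538) - 173723) + c(-435) = (1/(-152449 + 265538) - 173723) + 2/(-435) = (1/113089 - 173723) + 2*(-1/435) = (1/113089 - 173723) - 2/435 = -19646160346/113089 - 2/435 = -8546079976688/49193715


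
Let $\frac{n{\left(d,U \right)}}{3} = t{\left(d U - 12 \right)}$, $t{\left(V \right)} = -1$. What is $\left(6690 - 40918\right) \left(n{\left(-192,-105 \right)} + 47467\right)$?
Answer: $-1624597792$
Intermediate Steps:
$n{\left(d,U \right)} = -3$ ($n{\left(d,U \right)} = 3 \left(-1\right) = -3$)
$\left(6690 - 40918\right) \left(n{\left(-192,-105 \right)} + 47467\right) = \left(6690 - 40918\right) \left(-3 + 47467\right) = \left(-34228\right) 47464 = -1624597792$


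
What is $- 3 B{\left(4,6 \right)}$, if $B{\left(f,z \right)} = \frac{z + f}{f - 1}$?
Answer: $-10$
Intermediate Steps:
$B{\left(f,z \right)} = \frac{f + z}{-1 + f}$
$- 3 B{\left(4,6 \right)} = - 3 \frac{4 + 6}{-1 + 4} = - 3 \cdot \frac{1}{3} \cdot 10 = \left(-3\right) \frac{10}{3} = -10$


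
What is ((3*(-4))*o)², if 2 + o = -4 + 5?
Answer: 144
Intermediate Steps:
o = -1 (o = -2 + (-4 + 5) = -2 + 1 = -1)
((3*(-4))*o)² = ((3*(-4))*(-1))² = (-12*(-1))² = 12² = 144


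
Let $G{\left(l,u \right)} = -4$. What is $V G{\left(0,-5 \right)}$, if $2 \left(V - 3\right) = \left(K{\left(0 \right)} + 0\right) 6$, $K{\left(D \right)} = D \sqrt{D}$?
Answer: $-12$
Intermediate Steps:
$K{\left(D \right)} = D^{\frac{3}{2}}$
$V = 3$ ($V = 3 + \frac{\left(0^{\frac{3}{2}} + 0\right) 6}{2} = 3 + \frac{\left(0 + 0\right) 6}{2} = 3 + \frac{0 \cdot 6}{2} = 3 + \frac{1}{2} \cdot 0 = 3 + 0 = 3$)
$V G{\left(0,-5 \right)} = 3 \left(-4\right) = -12$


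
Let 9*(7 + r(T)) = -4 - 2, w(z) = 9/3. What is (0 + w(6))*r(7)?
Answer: -23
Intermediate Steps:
w(z) = 3 (w(z) = 9*(⅓) = 3)
r(T) = -23/3 (r(T) = -7 + (-4 - 2)/9 = -7 + (⅑)*(-6) = -7 - ⅔ = -23/3)
(0 + w(6))*r(7) = (0 + 3)*(-23/3) = 3*(-23/3) = -23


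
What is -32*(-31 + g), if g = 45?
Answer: -448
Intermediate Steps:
-32*(-31 + g) = -32*(-31 + 45) = -32*14 = -448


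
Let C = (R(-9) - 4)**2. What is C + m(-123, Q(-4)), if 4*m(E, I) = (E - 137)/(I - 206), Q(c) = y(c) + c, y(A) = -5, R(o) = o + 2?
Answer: 5216/43 ≈ 121.30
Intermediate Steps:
R(o) = 2 + o
C = 121 (C = ((2 - 9) - 4)**2 = (-7 - 4)**2 = (-11)**2 = 121)
Q(c) = -5 + c
m(E, I) = (-137 + E)/(4*(-206 + I)) (m(E, I) = ((E - 137)/(I - 206))/4 = ((-137 + E)/(-206 + I))/4 = (-137 + E)/(4*(-206 + I)))
C + m(-123, Q(-4)) = 121 + (-137 - 123)/(4*(-206 + (-5 - 4))) = 121 + (1/4)*(-260)/(-206 - 9) = 121 + (1/4)*(-260)/(-215) = 121 + (1/4)*(-1/215)*(-260) = 121 + 13/43 = 5216/43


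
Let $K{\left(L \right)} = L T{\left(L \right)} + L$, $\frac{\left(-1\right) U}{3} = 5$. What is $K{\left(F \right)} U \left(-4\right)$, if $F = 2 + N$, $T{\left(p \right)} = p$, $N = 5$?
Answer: $3360$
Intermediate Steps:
$U = -15$ ($U = \left(-3\right) 5 = -15$)
$F = 7$ ($F = 2 + 5 = 7$)
$K{\left(L \right)} = L + L^{2}$ ($K{\left(L \right)} = L L + L = L^{2} + L = L + L^{2}$)
$K{\left(F \right)} U \left(-4\right) = 7 \left(1 + 7\right) \left(\left(-15\right) \left(-4\right)\right) = 7 \cdot 8 \cdot 60 = 56 \cdot 60 = 3360$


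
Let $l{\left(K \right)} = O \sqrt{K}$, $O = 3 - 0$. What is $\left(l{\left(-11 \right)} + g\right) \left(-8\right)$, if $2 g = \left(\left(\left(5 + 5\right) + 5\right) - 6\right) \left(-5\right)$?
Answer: $180 - 24 i \sqrt{11} \approx 180.0 - 79.599 i$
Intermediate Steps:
$O = 3$ ($O = 3 + 0 = 3$)
$g = - \frac{45}{2}$ ($g = \frac{\left(\left(\left(5 + 5\right) + 5\right) - 6\right) \left(-5\right)}{2} = \frac{\left(\left(10 + 5\right) - 6\right) \left(-5\right)}{2} = \frac{\left(15 - 6\right) \left(-5\right)}{2} = \frac{9 \left(-5\right)}{2} = \frac{1}{2} \left(-45\right) = - \frac{45}{2} \approx -22.5$)
$l{\left(K \right)} = 3 \sqrt{K}$
$\left(l{\left(-11 \right)} + g\right) \left(-8\right) = \left(3 \sqrt{-11} - \frac{45}{2}\right) \left(-8\right) = \left(3 i \sqrt{11} - \frac{45}{2}\right) \left(-8\right) = \left(- \frac{45}{2} + 3 i \sqrt{11}\right) \left(-8\right) = 180 - 24 i \sqrt{11}$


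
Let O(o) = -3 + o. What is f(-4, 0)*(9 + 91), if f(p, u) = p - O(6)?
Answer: -700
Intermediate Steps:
f(p, u) = -3 + p (f(p, u) = p - (-3 + 6) = p - 1*3 = p - 3 = -3 + p)
f(-4, 0)*(9 + 91) = (-3 - 4)*(9 + 91) = -7*100 = -700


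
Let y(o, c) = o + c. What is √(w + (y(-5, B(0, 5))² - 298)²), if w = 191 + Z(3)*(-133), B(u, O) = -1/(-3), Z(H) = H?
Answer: 2*√1540837/9 ≈ 275.85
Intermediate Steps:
B(u, O) = ⅓ (B(u, O) = -1*(-⅓) = ⅓)
y(o, c) = c + o
w = -208 (w = 191 + 3*(-133) = 191 - 399 = -208)
√(w + (y(-5, B(0, 5))² - 298)²) = √(-208 + ((⅓ - 5)² - 298)²) = √(-208 + ((-14/3)² - 298)²) = √(-208 + (196/9 - 298)²) = √(-208 + (-2486/9)²) = √(-208 + 6180196/81) = √(6163348/81) = 2*√1540837/9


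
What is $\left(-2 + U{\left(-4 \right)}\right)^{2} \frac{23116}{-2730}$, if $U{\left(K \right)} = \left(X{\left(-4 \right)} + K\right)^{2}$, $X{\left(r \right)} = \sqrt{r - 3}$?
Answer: $\frac{219602}{65} + \frac{184928 i \sqrt{7}}{195} \approx 3378.5 + 2509.1 i$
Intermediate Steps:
$X{\left(r \right)} = \sqrt{-3 + r}$
$U{\left(K \right)} = \left(K + i \sqrt{7}\right)^{2}$ ($U{\left(K \right)} = \left(\sqrt{-3 - 4} + K\right)^{2} = \left(\sqrt{-7} + K\right)^{2} = \left(i \sqrt{7} + K\right)^{2} = \left(K + i \sqrt{7}\right)^{2}$)
$\left(-2 + U{\left(-4 \right)}\right)^{2} \frac{23116}{-2730} = \left(-2 + \left(-4 + i \sqrt{7}\right)^{2}\right)^{2} \frac{23116}{-2730} = \left(-2 + \left(-4 + i \sqrt{7}\right)^{2}\right)^{2} \cdot 23116 \left(- \frac{1}{2730}\right) = \left(-2 + \left(-4 + i \sqrt{7}\right)^{2}\right)^{2} \left(- \frac{11558}{1365}\right) = - \frac{11558 \left(-2 + \left(-4 + i \sqrt{7}\right)^{2}\right)^{2}}{1365}$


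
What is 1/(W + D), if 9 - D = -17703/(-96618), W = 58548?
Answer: 32206/1885880841 ≈ 1.7077e-5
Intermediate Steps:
D = 283953/32206 (D = 9 - (-17703)/(-96618) = 9 - (-17703)*(-1)/96618 = 9 - 1*5901/32206 = 9 - 5901/32206 = 283953/32206 ≈ 8.8168)
1/(W + D) = 1/(58548 + 283953/32206) = 1/(1885880841/32206) = 32206/1885880841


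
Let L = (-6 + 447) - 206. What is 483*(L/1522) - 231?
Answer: -238077/1522 ≈ -156.42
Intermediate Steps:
L = 235 (L = 441 - 206 = 235)
483*(L/1522) - 231 = 483*(235/1522) - 231 = 113505/1522 - 231 = -238077/1522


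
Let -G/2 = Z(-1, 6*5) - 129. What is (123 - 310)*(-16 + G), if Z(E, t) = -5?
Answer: -47124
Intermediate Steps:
G = 268 (G = -2*(-5 - 129) = -2*(-134) = 268)
(123 - 310)*(-16 + G) = (123 - 310)*(-16 + 268) = -187*252 = -47124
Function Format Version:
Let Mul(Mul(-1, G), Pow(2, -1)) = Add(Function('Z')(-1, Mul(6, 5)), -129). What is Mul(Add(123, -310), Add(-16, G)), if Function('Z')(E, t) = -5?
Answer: -47124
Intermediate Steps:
G = 268 (G = Mul(-2, Add(-5, -129)) = Mul(-2, -134) = 268)
Mul(Add(123, -310), Add(-16, G)) = Mul(Add(123, -310), Add(-16, 268)) = Mul(-187, 252) = -47124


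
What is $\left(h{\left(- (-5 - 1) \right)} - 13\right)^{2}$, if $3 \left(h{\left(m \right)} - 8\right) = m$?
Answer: $9$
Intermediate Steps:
$h{\left(m \right)} = 8 + \frac{m}{3}$
$\left(h{\left(- (-5 - 1) \right)} - 13\right)^{2} = \left(\left(8 + \frac{\left(-1\right) \left(-5 - 1\right)}{3}\right) - 13\right)^{2} = \left(\left(8 + \frac{\left(-1\right) \left(-6\right)}{3}\right) - 13\right)^{2} = \left(\left(8 + \frac{1}{3} \cdot 6\right) - 13\right)^{2} = \left(\left(8 + 2\right) - 13\right)^{2} = \left(10 - 13\right)^{2} = \left(-3\right)^{2} = 9$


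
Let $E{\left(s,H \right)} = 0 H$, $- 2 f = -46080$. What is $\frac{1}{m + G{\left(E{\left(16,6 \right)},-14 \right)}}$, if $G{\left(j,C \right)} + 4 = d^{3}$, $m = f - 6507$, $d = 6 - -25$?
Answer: $\frac{1}{46320} \approx 2.1589 \cdot 10^{-5}$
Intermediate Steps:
$f = 23040$ ($f = \left(- \frac{1}{2}\right) \left(-46080\right) = 23040$)
$E{\left(s,H \right)} = 0$
$d = 31$ ($d = 6 + 25 = 31$)
$m = 16533$ ($m = 23040 - 6507 = 16533$)
$G{\left(j,C \right)} = 29787$ ($G{\left(j,C \right)} = -4 + 31^{3} = -4 + 29791 = 29787$)
$\frac{1}{m + G{\left(E{\left(16,6 \right)},-14 \right)}} = \frac{1}{16533 + 29787} = \frac{1}{46320}$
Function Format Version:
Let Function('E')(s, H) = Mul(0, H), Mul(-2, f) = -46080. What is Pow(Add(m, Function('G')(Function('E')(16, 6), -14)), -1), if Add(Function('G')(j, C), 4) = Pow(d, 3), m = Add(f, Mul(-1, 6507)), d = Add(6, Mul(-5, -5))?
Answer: Rational(1, 46320) ≈ 2.1589e-5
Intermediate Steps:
f = 23040 (f = Mul(Rational(-1, 2), -46080) = 23040)
Function('E')(s, H) = 0
d = 31 (d = Add(6, 25) = 31)
m = 16533 (m = Add(23040, Mul(-1, 6507)) = Add(23040, -6507) = 16533)
Function('G')(j, C) = 29787 (Function('G')(j, C) = Add(-4, Pow(31, 3)) = Add(-4, 29791) = 29787)
Pow(Add(m, Function('G')(Function('E')(16, 6), -14)), -1) = Pow(Add(16533, 29787), -1) = Pow(46320, -1) = Rational(1, 46320)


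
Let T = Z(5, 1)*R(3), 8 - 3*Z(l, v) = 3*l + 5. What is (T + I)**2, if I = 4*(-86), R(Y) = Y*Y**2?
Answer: 204304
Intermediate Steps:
Z(l, v) = 1 - l (Z(l, v) = 8/3 - (3*l + 5)/3 = 8/3 - (5 + 3*l)/3 = 8/3 + (-5/3 - l) = 1 - l)
R(Y) = Y**3
I = -344
T = -108 (T = (1 - 1*5)*3**3 = (1 - 5)*27 = -4*27 = -108)
(T + I)**2 = (-108 - 344)**2 = (-452)**2 = 204304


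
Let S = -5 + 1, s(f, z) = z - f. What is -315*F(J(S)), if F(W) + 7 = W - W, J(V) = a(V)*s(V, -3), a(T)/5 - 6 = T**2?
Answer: 2205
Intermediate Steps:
a(T) = 30 + 5*T**2
S = -4
J(V) = (-3 - V)*(30 + 5*V**2) (J(V) = (30 + 5*V**2)*(-3 - V) = (-3 - V)*(30 + 5*V**2))
F(W) = -7 (F(W) = -7 + (W - W) = -7 + 0 = -7)
-315*F(J(S)) = -315*(-7) = 2205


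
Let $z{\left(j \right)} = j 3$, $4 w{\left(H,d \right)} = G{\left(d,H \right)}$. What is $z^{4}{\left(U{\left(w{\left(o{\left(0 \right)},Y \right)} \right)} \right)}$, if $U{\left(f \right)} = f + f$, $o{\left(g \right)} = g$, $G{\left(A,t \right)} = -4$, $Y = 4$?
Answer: $1296$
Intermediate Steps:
$w{\left(H,d \right)} = -1$ ($w{\left(H,d \right)} = \frac{1}{4} \left(-4\right) = -1$)
$U{\left(f \right)} = 2 f$
$z{\left(j \right)} = 3 j$
$z^{4}{\left(U{\left(w{\left(o{\left(0 \right)},Y \right)} \right)} \right)} = \left(3 \cdot 2 \left(-1\right)\right)^{4} = \left(3 \left(-2\right)\right)^{4} = \left(-6\right)^{4} = 1296$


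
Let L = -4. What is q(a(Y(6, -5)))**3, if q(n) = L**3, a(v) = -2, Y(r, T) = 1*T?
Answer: -262144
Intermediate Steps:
Y(r, T) = T
q(n) = -64 (q(n) = (-4)**3 = -64)
q(a(Y(6, -5)))**3 = (-64)**3 = -262144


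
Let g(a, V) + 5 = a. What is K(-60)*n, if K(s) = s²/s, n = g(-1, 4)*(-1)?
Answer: -360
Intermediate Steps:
g(a, V) = -5 + a
n = 6 (n = (-5 - 1)*(-1) = -6*(-1) = 6)
K(s) = s
K(-60)*n = -60*6 = -360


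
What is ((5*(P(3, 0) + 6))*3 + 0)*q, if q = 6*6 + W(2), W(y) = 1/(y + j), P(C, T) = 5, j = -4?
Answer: 11715/2 ≈ 5857.5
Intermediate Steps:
W(y) = 1/(-4 + y) (W(y) = 1/(y - 4) = 1/(-4 + y))
q = 71/2 (q = 6*6 + 1/(-4 + 2) = 36 + 1/(-2) = 36 - ½ = 71/2 ≈ 35.500)
((5*(P(3, 0) + 6))*3 + 0)*q = ((5*(5 + 6))*3 + 0)*(71/2) = ((5*11)*3 + 0)*(71/2) = (55*3 + 0)*(71/2) = (165 + 0)*(71/2) = 165*(71/2) = 11715/2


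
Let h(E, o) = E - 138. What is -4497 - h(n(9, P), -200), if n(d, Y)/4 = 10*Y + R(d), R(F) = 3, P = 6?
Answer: -4611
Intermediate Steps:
n(d, Y) = 12 + 40*Y (n(d, Y) = 4*(10*Y + 3) = 4*(3 + 10*Y) = 12 + 40*Y)
h(E, o) = -138 + E
-4497 - h(n(9, P), -200) = -4497 - (-138 + (12 + 40*6)) = -4497 - (-138 + (12 + 240)) = -4497 - (-138 + 252) = -4497 - 1*114 = -4497 - 114 = -4611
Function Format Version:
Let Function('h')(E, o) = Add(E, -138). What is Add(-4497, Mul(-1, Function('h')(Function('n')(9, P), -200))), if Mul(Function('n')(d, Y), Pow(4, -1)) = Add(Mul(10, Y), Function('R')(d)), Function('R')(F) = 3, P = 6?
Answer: -4611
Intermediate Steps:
Function('n')(d, Y) = Add(12, Mul(40, Y)) (Function('n')(d, Y) = Mul(4, Add(Mul(10, Y), 3)) = Mul(4, Add(3, Mul(10, Y))) = Add(12, Mul(40, Y)))
Function('h')(E, o) = Add(-138, E)
Add(-4497, Mul(-1, Function('h')(Function('n')(9, P), -200))) = Add(-4497, Mul(-1, Add(-138, Add(12, Mul(40, 6))))) = Add(-4497, Mul(-1, Add(-138, Add(12, 240)))) = Add(-4497, Mul(-1, Add(-138, 252))) = Add(-4497, Mul(-1, 114)) = Add(-4497, -114) = -4611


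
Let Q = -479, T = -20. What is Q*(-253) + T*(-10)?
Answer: 121387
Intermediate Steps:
Q*(-253) + T*(-10) = -479*(-253) - 20*(-10) = 121187 + 200 = 121387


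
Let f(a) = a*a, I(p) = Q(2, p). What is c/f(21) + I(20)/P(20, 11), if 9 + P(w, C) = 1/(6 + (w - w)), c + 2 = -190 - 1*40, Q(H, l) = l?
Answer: -65216/23373 ≈ -2.7902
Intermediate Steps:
I(p) = p
c = -232 (c = -2 + (-190 - 1*40) = -2 + (-190 - 40) = -2 - 230 = -232)
P(w, C) = -53/6 (P(w, C) = -9 + 1/(6 + (w - w)) = -9 + 1/(6 + 0) = -9 + 1/6 = -9 + ⅙ = -53/6)
f(a) = a²
c/f(21) + I(20)/P(20, 11) = -232/(21²) + 20/(-53/6) = -232/441 + 20*(-6/53) = -232*1/441 - 120/53 = -232/441 - 120/53 = -65216/23373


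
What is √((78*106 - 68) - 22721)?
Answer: I*√14521 ≈ 120.5*I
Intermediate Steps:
√((78*106 - 68) - 22721) = √((8268 - 68) - 22721) = √(8200 - 22721) = √(-14521) = I*√14521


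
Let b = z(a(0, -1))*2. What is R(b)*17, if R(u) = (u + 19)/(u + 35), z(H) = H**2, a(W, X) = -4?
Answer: 867/67 ≈ 12.940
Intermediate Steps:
b = 32 (b = (-4)**2*2 = 16*2 = 32)
R(u) = (19 + u)/(35 + u)
R(b)*17 = ((19 + 32)/(35 + 32))*17 = (51/67)*17 = 867/67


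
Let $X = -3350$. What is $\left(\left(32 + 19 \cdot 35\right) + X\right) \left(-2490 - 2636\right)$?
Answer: $13599278$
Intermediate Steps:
$\left(\left(32 + 19 \cdot 35\right) + X\right) \left(-2490 - 2636\right) = \left(\left(32 + 19 \cdot 35\right) - 3350\right) \left(-2490 - 2636\right) = \left(\left(32 + 665\right) - 3350\right) \left(-5126\right) = \left(697 - 3350\right) \left(-5126\right) = \left(-2653\right) \left(-5126\right) = 13599278$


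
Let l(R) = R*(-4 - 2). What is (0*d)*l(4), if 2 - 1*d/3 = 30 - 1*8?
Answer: 0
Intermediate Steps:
d = -60 (d = 6 - 3*(30 - 1*8) = 6 - 3*(30 - 8) = 6 - 3*22 = 6 - 66 = -60)
l(R) = -6*R (l(R) = R*(-6) = -6*R)
(0*d)*l(4) = (0*(-60))*(-6*4) = 0*(-24) = 0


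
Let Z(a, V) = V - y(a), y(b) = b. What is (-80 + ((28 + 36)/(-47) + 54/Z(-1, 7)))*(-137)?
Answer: 1921699/188 ≈ 10222.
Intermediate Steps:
Z(a, V) = V - a
(-80 + ((28 + 36)/(-47) + 54/Z(-1, 7)))*(-137) = (-80 + ((28 + 36)/(-47) + 54/(7 - 1*(-1))))*(-137) = (-80 + (64*(-1/47) + 54/(7 + 1)))*(-137) = (-80 + (-64/47 + 54/8))*(-137) = (-80 + (-64/47 + 54*(⅛)))*(-137) = (-80 + (-64/47 + 27/4))*(-137) = (-80 + 1013/188)*(-137) = -14027/188*(-137) = 1921699/188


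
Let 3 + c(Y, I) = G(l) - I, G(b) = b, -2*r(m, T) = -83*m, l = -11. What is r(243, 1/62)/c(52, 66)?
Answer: -20169/160 ≈ -126.06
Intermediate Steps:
r(m, T) = 83*m/2 (r(m, T) = -(-83)*m/2 = 83*m/2)
c(Y, I) = -14 - I (c(Y, I) = -3 + (-11 - I) = -14 - I)
r(243, 1/62)/c(52, 66) = ((83/2)*243)/(-14 - 1*66) = 20169/(2*(-14 - 66)) = (20169/2)/(-80) = (20169/2)*(-1/80) = -20169/160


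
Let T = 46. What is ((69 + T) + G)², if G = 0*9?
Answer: 13225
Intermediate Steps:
G = 0
((69 + T) + G)² = ((69 + 46) + 0)² = (115 + 0)² = 115² = 13225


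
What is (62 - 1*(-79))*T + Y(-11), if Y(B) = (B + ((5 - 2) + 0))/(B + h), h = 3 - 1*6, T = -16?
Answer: -15788/7 ≈ -2255.4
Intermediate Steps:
h = -3 (h = 3 - 6 = -3)
Y(B) = (3 + B)/(-3 + B) (Y(B) = (B + ((5 - 2) + 0))/(B - 3) = (B + (3 + 0))/(-3 + B) = (B + 3)/(-3 + B) = (3 + B)/(-3 + B))
(62 - 1*(-79))*T + Y(-11) = (62 - 1*(-79))*(-16) + (3 - 11)/(-3 - 11) = (62 + 79)*(-16) - 8/(-14) = 141*(-16) - 1/14*(-8) = -2256 + 4/7 = -15788/7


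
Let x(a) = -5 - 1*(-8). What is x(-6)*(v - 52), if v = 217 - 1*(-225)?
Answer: 1170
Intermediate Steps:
x(a) = 3 (x(a) = -5 + 8 = 3)
v = 442 (v = 217 + 225 = 442)
x(-6)*(v - 52) = 3*(442 - 52) = 3*390 = 1170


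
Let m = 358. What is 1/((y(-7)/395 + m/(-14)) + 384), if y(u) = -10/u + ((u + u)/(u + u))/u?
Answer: 2765/991064 ≈ 0.0027899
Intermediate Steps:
y(u) = -9/u (y(u) = -10/u + ((2*u)/((2*u)))/u = -10/u + ((2*u)*(1/(2*u)))/u = -10/u + 1/u = -9/u)
1/((y(-7)/395 + m/(-14)) + 384) = 1/((-9/(-7)/395 + 358/(-14)) + 384) = 1/((-9*(-⅐)*(1/395) + 358*(-1/14)) + 384) = 1/(((9/7)*(1/395) - 179/7) + 384) = 1/((9/2765 - 179/7) + 384) = 1/(-70696/2765 + 384) = 1/(991064/2765) = 2765/991064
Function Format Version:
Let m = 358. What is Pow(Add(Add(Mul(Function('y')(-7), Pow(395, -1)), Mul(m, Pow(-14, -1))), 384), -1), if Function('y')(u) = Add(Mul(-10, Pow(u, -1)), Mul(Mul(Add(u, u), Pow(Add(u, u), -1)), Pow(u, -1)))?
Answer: Rational(2765, 991064) ≈ 0.0027899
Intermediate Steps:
Function('y')(u) = Mul(-9, Pow(u, -1)) (Function('y')(u) = Add(Mul(-10, Pow(u, -1)), Mul(Mul(Mul(2, u), Pow(Mul(2, u), -1)), Pow(u, -1))) = Add(Mul(-10, Pow(u, -1)), Mul(Mul(Mul(2, u), Mul(Rational(1, 2), Pow(u, -1))), Pow(u, -1))) = Add(Mul(-10, Pow(u, -1)), Mul(1, Pow(u, -1))) = Add(Mul(-10, Pow(u, -1)), Pow(u, -1)) = Mul(-9, Pow(u, -1)))
Pow(Add(Add(Mul(Function('y')(-7), Pow(395, -1)), Mul(m, Pow(-14, -1))), 384), -1) = Pow(Add(Add(Mul(Mul(-9, Pow(-7, -1)), Pow(395, -1)), Mul(358, Pow(-14, -1))), 384), -1) = Pow(Add(Add(Mul(Mul(-9, Rational(-1, 7)), Rational(1, 395)), Mul(358, Rational(-1, 14))), 384), -1) = Pow(Add(Add(Mul(Rational(9, 7), Rational(1, 395)), Rational(-179, 7)), 384), -1) = Pow(Add(Add(Rational(9, 2765), Rational(-179, 7)), 384), -1) = Pow(Add(Rational(-70696, 2765), 384), -1) = Pow(Rational(991064, 2765), -1) = Rational(2765, 991064)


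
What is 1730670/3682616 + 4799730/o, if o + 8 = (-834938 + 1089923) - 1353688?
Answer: -2629009387885/674355117996 ≈ -3.8986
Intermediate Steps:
o = -1098711 (o = -8 + ((-834938 + 1089923) - 1353688) = -8 + (254985 - 1353688) = -8 - 1098703 = -1098711)
1730670/3682616 + 4799730/o = 1730670/3682616 + 4799730/(-1098711) = 1730670*(1/3682616) + 4799730*(-1/1098711) = 865335/1841308 - 1599910/366237 = -2629009387885/674355117996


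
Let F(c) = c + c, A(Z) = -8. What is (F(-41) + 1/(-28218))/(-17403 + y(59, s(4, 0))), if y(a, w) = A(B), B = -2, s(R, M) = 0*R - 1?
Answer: 2313877/491303598 ≈ 0.0047097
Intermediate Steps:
s(R, M) = -1 (s(R, M) = 0 - 1 = -1)
y(a, w) = -8
F(c) = 2*c
(F(-41) + 1/(-28218))/(-17403 + y(59, s(4, 0))) = (2*(-41) + 1/(-28218))/(-17403 - 8) = (-82 - 1/28218)/(-17411) = -2313877/28218*(-1/17411) = 2313877/491303598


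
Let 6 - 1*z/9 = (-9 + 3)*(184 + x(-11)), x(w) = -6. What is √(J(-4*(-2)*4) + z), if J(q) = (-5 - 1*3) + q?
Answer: √9690 ≈ 98.438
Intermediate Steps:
J(q) = -8 + q (J(q) = (-5 - 3) + q = -8 + q)
z = 9666 (z = 54 - 9*(-9 + 3)*(184 - 6) = 54 - (-54)*178 = 54 - 9*(-1068) = 54 + 9612 = 9666)
√(J(-4*(-2)*4) + z) = √((-8 - 4*(-2)*4) + 9666) = √((-8 + 8*4) + 9666) = √((-8 + 32) + 9666) = √(24 + 9666) = √9690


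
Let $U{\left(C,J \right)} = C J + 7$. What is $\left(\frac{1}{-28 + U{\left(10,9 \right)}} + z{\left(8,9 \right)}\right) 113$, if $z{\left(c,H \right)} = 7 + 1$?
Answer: $\frac{62489}{69} \approx 905.64$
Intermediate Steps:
$U{\left(C,J \right)} = 7 + C J$
$z{\left(c,H \right)} = 8$
$\left(\frac{1}{-28 + U{\left(10,9 \right)}} + z{\left(8,9 \right)}\right) 113 = \left(\frac{1}{-28 + \left(7 + 10 \cdot 9\right)} + 8\right) 113 = \left(\frac{1}{-28 + \left(7 + 90\right)} + 8\right) 113 = \left(\frac{1}{-28 + 97} + 8\right) 113 = \left(\frac{1}{69} + 8\right) 113 = \frac{553}{69} \cdot 113 = \frac{62489}{69}$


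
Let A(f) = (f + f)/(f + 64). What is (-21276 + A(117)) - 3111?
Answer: -4413813/181 ≈ -24386.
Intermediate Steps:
A(f) = 2*f/(64 + f) (A(f) = (2*f)/(64 + f) = 2*f/(64 + f))
(-21276 + A(117)) - 3111 = (-21276 + 2*117/(64 + 117)) - 3111 = (-21276 + 2*117/181) - 3111 = (-21276 + 2*117*(1/181)) - 3111 = (-21276 + 234/181) - 3111 = -3850722/181 - 3111 = -4413813/181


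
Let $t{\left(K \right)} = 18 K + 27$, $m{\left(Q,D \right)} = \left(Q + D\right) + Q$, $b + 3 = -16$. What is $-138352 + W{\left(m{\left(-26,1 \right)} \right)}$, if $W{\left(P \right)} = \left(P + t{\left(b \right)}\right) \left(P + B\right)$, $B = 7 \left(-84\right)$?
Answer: $95522$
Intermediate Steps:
$b = -19$ ($b = -3 - 16 = -19$)
$m{\left(Q,D \right)} = D + 2 Q$ ($m{\left(Q,D \right)} = \left(D + Q\right) + Q = D + 2 Q$)
$t{\left(K \right)} = 27 + 18 K$
$B = -588$
$W{\left(P \right)} = \left(-588 + P\right) \left(-315 + P\right)$ ($W{\left(P \right)} = \left(P + \left(27 + 18 \left(-19\right)\right)\right) \left(P - 588\right) = \left(P + \left(27 - 342\right)\right) \left(-588 + P\right) = \left(P - 315\right) \left(-588 + P\right) = \left(-315 + P\right) \left(-588 + P\right) = \left(-588 + P\right) \left(-315 + P\right)$)
$-138352 + W{\left(m{\left(-26,1 \right)} \right)} = -138352 + \left(185220 + \left(1 + 2 \left(-26\right)\right)^{2} - 903 \left(1 + 2 \left(-26\right)\right)\right) = -138352 + \left(185220 + \left(1 - 52\right)^{2} - 903 \left(1 - 52\right)\right) = -138352 + \left(185220 + \left(-51\right)^{2} - -46053\right) = -138352 + \left(185220 + 2601 + 46053\right) = -138352 + 233874 = 95522$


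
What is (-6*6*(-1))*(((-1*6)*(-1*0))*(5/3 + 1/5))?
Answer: 0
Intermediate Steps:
(-6*6*(-1))*(((-1*6)*(-1*0))*(5/3 + 1/5)) = (-36*(-1))*((-6*0)*(5*(⅓) + 1*(⅕))) = 36*(0*(5/3 + ⅕)) = 36*(0*(28/15)) = 36*0 = 0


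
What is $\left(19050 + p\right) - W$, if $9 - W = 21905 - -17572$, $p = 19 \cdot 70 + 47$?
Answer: $59895$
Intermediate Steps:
$p = 1377$ ($p = 1330 + 47 = 1377$)
$W = -39468$ ($W = 9 - \left(21905 - -17572\right) = 9 - \left(21905 + 17572\right) = 9 - 39477 = -39468$)
$\left(19050 + p\right) - W = \left(19050 + 1377\right) - -39468 = 20427 + 39468 = 59895$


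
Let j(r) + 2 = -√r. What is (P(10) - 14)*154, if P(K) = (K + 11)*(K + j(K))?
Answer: 23716 - 3234*√10 ≈ 13489.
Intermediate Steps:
j(r) = -2 - √r
P(K) = (11 + K)*(-2 + K - √K) (P(K) = (K + 11)*(K + (-2 - √K)) = (11 + K)*(-2 + K - √K))
(P(10) - 14)*154 = ((-22 + 10² - 10^(3/2) - 11*√10 + 9*10) - 14)*154 = ((-22 + 100 - 10*√10 - 11*√10 + 90) - 14)*154 = ((168 - 21*√10) - 14)*154 = (154 - 21*√10)*154 = 23716 - 3234*√10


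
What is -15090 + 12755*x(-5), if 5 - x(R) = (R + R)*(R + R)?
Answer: -1226815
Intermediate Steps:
x(R) = 5 - 4*R**2 (x(R) = 5 - (R + R)*(R + R) = 5 - 2*R*2*R = 5 - 4*R**2)
-15090 + 12755*x(-5) = -15090 + 12755*(5 - 4*(-5)**2) = -15090 + 12755*(5 - 4*25) = -15090 + 12755*(5 - 100) = -15090 + 12755*(-95) = -15090 - 1211725 = -1226815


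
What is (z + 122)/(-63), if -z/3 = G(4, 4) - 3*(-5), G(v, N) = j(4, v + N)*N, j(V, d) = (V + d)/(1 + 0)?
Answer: 67/63 ≈ 1.0635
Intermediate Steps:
j(V, d) = V + d (j(V, d) = (V + d)/1 = (V + d)*1 = V + d)
G(v, N) = N*(4 + N + v) (G(v, N) = (4 + (v + N))*N = (4 + (N + v))*N = (4 + N + v)*N = N*(4 + N + v))
z = -189 (z = -3*(4*(4 + 4 + 4) - 3*(-5)) = -3*(4*12 + 15) = -3*(48 + 15) = -3*63 = -189)
(z + 122)/(-63) = (-189 + 122)/(-63) = -1/63*(-67) = 67/63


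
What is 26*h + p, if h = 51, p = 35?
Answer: 1361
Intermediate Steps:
26*h + p = 26*51 + 35 = 1326 + 35 = 1361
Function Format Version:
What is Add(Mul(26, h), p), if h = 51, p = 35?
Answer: 1361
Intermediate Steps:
Add(Mul(26, h), p) = Add(Mul(26, 51), 35) = Add(1326, 35) = 1361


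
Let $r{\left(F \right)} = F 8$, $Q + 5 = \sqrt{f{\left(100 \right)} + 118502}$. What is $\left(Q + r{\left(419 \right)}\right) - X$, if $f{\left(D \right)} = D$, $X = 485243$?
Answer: $-481896 + 3 \sqrt{13178} \approx -4.8155 \cdot 10^{5}$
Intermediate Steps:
$Q = -5 + 3 \sqrt{13178}$ ($Q = -5 + \sqrt{100 + 118502} = -5 + \sqrt{118602} = -5 + 3 \sqrt{13178} \approx 339.39$)
$r{\left(F \right)} = 8 F$
$\left(Q + r{\left(419 \right)}\right) - X = \left(\left(-5 + 3 \sqrt{13178}\right) + 8 \cdot 419\right) - 485243 = \left(\left(-5 + 3 \sqrt{13178}\right) + 3352\right) - 485243 = \left(3347 + 3 \sqrt{13178}\right) - 485243 = -481896 + 3 \sqrt{13178}$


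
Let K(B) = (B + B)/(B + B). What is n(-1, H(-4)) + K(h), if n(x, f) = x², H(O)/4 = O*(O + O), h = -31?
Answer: 2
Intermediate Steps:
H(O) = 8*O² (H(O) = 4*(O*(O + O)) = 4*(O*(2*O)) = 4*(2*O²) = 8*O²)
K(B) = 1 (K(B) = (2*B)/((2*B)) = (2*B)*(1/(2*B)) = 1)
n(-1, H(-4)) + K(h) = (-1)² + 1 = 1 + 1 = 2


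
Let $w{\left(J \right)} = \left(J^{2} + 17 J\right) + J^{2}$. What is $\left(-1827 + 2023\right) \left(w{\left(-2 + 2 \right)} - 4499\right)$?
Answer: $-881804$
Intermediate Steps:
$w{\left(J \right)} = 2 J^{2} + 17 J$
$\left(-1827 + 2023\right) \left(w{\left(-2 + 2 \right)} - 4499\right) = \left(-1827 + 2023\right) \left(\left(-2 + 2\right) \left(17 + 2 \left(-2 + 2\right)\right) - 4499\right) = 196 \left(0 \left(17 + 2 \cdot 0\right) - 4499\right) = 196 \left(0 \left(17 + 0\right) - 4499\right) = 196 \left(0 \cdot 17 - 4499\right) = 196 \left(0 - 4499\right) = 196 \left(-4499\right) = -881804$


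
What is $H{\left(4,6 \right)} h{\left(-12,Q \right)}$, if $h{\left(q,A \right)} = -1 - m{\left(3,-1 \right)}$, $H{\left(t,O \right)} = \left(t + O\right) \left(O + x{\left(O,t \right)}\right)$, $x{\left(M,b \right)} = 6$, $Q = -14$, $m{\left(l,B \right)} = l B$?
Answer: $240$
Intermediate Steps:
$m{\left(l,B \right)} = B l$
$H{\left(t,O \right)} = \left(6 + O\right) \left(O + t\right)$ ($H{\left(t,O \right)} = \left(t + O\right) \left(O + 6\right) = \left(O + t\right) \left(6 + O\right) = \left(6 + O\right) \left(O + t\right)$)
$h{\left(q,A \right)} = 2$ ($h{\left(q,A \right)} = -1 - \left(-1\right) 3 = -1 - -3 = -1 + 3 = 2$)
$H{\left(4,6 \right)} h{\left(-12,Q \right)} = \left(6^{2} + 6 \cdot 6 + 6 \cdot 4 + 6 \cdot 4\right) 2 = \left(36 + 36 + 24 + 24\right) 2 = 120 \cdot 2 = 240$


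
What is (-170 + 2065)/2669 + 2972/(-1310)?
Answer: -2724909/1748195 ≈ -1.5587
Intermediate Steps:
(-170 + 2065)/2669 + 2972/(-1310) = 1895*(1/2669) + 2972*(-1/1310) = 1895/2669 - 1486/655 = -2724909/1748195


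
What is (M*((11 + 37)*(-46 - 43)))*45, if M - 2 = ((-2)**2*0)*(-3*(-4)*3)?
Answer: -384480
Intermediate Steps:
M = 2 (M = 2 + ((-2)**2*0)*(-3*(-4)*3) = 2 + (4*0)*(12*3) = 2 + 0*36 = 2 + 0 = 2)
(M*((11 + 37)*(-46 - 43)))*45 = (2*((11 + 37)*(-46 - 43)))*45 = (2*(48*(-89)))*45 = (2*(-4272))*45 = -8544*45 = -384480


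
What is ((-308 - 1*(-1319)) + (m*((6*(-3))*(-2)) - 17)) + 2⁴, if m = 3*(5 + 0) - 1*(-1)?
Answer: 1586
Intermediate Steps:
m = 16 (m = 3*5 + 1 = 15 + 1 = 16)
((-308 - 1*(-1319)) + (m*((6*(-3))*(-2)) - 17)) + 2⁴ = ((-308 - 1*(-1319)) + (16*((6*(-3))*(-2)) - 17)) + 2⁴ = ((-308 + 1319) + (16*(-18*(-2)) - 17)) + 16 = (1011 + (16*36 - 17)) + 16 = (1011 + (576 - 17)) + 16 = (1011 + 559) + 16 = 1570 + 16 = 1586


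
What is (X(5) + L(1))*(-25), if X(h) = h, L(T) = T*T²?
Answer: -150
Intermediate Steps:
L(T) = T³
(X(5) + L(1))*(-25) = (5 + 1³)*(-25) = (5 + 1)*(-25) = 6*(-25) = -150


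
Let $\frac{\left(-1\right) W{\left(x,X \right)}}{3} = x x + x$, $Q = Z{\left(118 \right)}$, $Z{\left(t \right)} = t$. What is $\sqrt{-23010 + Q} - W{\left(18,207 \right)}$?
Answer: $1026 + 2 i \sqrt{5723} \approx 1026.0 + 151.3 i$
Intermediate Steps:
$Q = 118$
$W{\left(x,X \right)} = - 3 x - 3 x^{2}$ ($W{\left(x,X \right)} = - 3 \left(x x + x\right) = - 3 \left(x^{2} + x\right) = - 3 \left(x + x^{2}\right) = - 3 x - 3 x^{2}$)
$\sqrt{-23010 + Q} - W{\left(18,207 \right)} = \sqrt{-23010 + 118} - \left(-3\right) 18 \left(1 + 18\right) = \sqrt{-22892} - \left(-3\right) 18 \cdot 19 = 2 i \sqrt{5723} - -1026 = 2 i \sqrt{5723} + 1026 = 1026 + 2 i \sqrt{5723}$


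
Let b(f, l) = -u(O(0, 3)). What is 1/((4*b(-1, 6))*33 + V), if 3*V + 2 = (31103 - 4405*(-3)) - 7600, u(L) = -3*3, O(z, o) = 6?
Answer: 3/40280 ≈ 7.4479e-5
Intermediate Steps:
u(L) = -9
b(f, l) = 9 (b(f, l) = -1*(-9) = 9)
V = 36716/3 (V = -2/3 + ((31103 - 4405*(-3)) - 7600)/3 = -2/3 + ((31103 + 13215) - 7600)/3 = -2/3 + (44318 - 7600)/3 = -2/3 + (1/3)*36718 = -2/3 + 36718/3 = 36716/3 ≈ 12239.)
1/((4*b(-1, 6))*33 + V) = 1/((4*9)*33 + 36716/3) = 1/(36*33 + 36716/3) = 1/(1188 + 36716/3) = 1/(40280/3) = 3/40280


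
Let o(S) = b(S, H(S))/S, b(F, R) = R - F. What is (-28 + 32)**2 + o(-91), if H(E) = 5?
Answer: 1360/91 ≈ 14.945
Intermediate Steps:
o(S) = (5 - S)/S
(-28 + 32)**2 + o(-91) = (-28 + 32)**2 + (5 - 1*(-91))/(-91) = 4**2 - (5 + 91)/91 = 16 - 1/91*96 = 16 - 96/91 = 1360/91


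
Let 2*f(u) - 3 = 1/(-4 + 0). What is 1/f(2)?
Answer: 8/11 ≈ 0.72727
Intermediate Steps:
f(u) = 11/8 (f(u) = 3/2 + 1/(2*(-4 + 0)) = 3/2 + (½)/(-4) = 3/2 + (½)*(-¼) = 3/2 - ⅛ = 11/8)
1/f(2) = 1/(11/8) = 8/11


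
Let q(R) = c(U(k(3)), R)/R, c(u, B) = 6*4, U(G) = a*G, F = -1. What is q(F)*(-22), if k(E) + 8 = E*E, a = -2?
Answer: 528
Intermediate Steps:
k(E) = -8 + E**2 (k(E) = -8 + E*E = -8 + E**2)
U(G) = -2*G
c(u, B) = 24
q(R) = 24/R
q(F)*(-22) = (24/(-1))*(-22) = (24*(-1))*(-22) = -24*(-22) = 528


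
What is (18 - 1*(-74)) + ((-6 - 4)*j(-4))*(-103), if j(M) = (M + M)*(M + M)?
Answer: 66012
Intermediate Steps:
j(M) = 4*M² (j(M) = (2*M)*(2*M) = 4*M²)
(18 - 1*(-74)) + ((-6 - 4)*j(-4))*(-103) = (18 - 1*(-74)) + ((-6 - 4)*(4*(-4)²))*(-103) = (18 + 74) - 40*16*(-103) = 92 - 10*64*(-103) = 92 - 640*(-103) = 92 + 65920 = 66012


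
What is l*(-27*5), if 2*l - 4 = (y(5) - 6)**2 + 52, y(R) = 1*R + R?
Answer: -4860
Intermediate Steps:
y(R) = 2*R (y(R) = R + R = 2*R)
l = 36 (l = 2 + ((2*5 - 6)**2 + 52)/2 = 2 + ((10 - 6)**2 + 52)/2 = 2 + (4**2 + 52)/2 = 2 + (16 + 52)/2 = 2 + (1/2)*68 = 2 + 34 = 36)
l*(-27*5) = 36*(-27*5) = 36*(-135) = -4860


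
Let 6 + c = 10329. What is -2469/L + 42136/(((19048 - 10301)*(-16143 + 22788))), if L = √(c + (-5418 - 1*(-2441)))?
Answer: 42136/58123815 - 2469*√7346/7346 ≈ -28.806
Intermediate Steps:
c = 10323 (c = -6 + 10329 = 10323)
L = √7346 (L = √(10323 + (-5418 - 1*(-2441))) = √(10323 + (-5418 + 2441)) = √(10323 - 2977) = √7346 ≈ 85.709)
-2469/L + 42136/(((19048 - 10301)*(-16143 + 22788))) = -2469*√7346/7346 + 42136/(((19048 - 10301)*(-16143 + 22788))) = -2469*√7346/7346 + 42136/((8747*6645)) = -2469*√7346/7346 + 42136/58123815 = 42136/58123815 - 2469*√7346/7346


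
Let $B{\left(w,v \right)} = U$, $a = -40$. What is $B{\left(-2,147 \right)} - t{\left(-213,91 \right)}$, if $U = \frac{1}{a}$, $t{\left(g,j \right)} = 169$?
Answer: $- \frac{6761}{40} \approx -169.02$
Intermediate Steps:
$U = - \frac{1}{40}$ ($U = \frac{1}{-40} = - \frac{1}{40} \approx -0.025$)
$B{\left(w,v \right)} = - \frac{1}{40}$
$B{\left(-2,147 \right)} - t{\left(-213,91 \right)} = - \frac{1}{40} - 169 = - \frac{6761}{40}$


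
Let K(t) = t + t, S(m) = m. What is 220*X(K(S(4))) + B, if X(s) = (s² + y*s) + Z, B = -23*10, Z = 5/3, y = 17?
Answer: 132410/3 ≈ 44137.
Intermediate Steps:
Z = 5/3 (Z = 5*(⅓) = 5/3 ≈ 1.6667)
B = -230
K(t) = 2*t
X(s) = 5/3 + s² + 17*s (X(s) = (s² + 17*s) + 5/3 = 5/3 + s² + 17*s)
220*X(K(S(4))) + B = 220*(5/3 + (2*4)² + 17*(2*4)) - 230 = 220*(5/3 + 8² + 17*8) - 230 = 220*(5/3 + 64 + 136) - 230 = 220*(605/3) - 230 = 133100/3 - 230 = 132410/3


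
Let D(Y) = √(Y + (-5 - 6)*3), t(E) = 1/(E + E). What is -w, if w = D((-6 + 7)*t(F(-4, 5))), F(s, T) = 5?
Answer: -I*√3290/10 ≈ -5.7359*I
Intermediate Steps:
t(E) = 1/(2*E)
D(Y) = √(-33 + Y) (D(Y) = √(Y - 11*3) = √(Y - 33) = √(-33 + Y))
w = I*√3290/10 (w = √(-33 + (-6 + 7)*((½)/5)) = √(-33 + 1*((½)*(⅕))) = √(-33 + 1*(⅒)) = √(-33 + ⅒) = √(-329/10) = I*√3290/10 ≈ 5.7359*I)
-w = -I*√3290/10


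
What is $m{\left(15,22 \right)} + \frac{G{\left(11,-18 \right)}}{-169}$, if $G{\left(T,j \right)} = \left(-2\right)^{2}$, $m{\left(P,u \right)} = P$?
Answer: $\frac{2531}{169} \approx 14.976$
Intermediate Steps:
$G{\left(T,j \right)} = 4$
$m{\left(15,22 \right)} + \frac{G{\left(11,-18 \right)}}{-169} = 15 + \frac{4}{-169} = 15 + 4 \left(- \frac{1}{169}\right) = 15 - \frac{4}{169} = \frac{2531}{169}$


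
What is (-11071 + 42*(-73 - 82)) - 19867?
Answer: -37448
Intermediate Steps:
(-11071 + 42*(-73 - 82)) - 19867 = (-11071 + 42*(-155)) - 19867 = (-11071 - 6510) - 19867 = -17581 - 19867 = -37448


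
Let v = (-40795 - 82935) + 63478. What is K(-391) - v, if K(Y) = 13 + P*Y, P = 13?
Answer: 55182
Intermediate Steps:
K(Y) = 13 + 13*Y
v = -60252 (v = -123730 + 63478 = -60252)
K(-391) - v = (13 + 13*(-391)) - 1*(-60252) = (13 - 5083) + 60252 = -5070 + 60252 = 55182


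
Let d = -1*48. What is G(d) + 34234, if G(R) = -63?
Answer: 34171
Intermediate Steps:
d = -48
G(d) + 34234 = -63 + 34234 = 34171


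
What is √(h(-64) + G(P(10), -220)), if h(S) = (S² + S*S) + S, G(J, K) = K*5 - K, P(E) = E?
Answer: 4*√453 ≈ 85.135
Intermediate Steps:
G(J, K) = 4*K (G(J, K) = 5*K - K = 4*K)
h(S) = S + 2*S² (h(S) = (S² + S²) + S = 2*S² + S = S + 2*S²)
√(h(-64) + G(P(10), -220)) = √(-64*(1 + 2*(-64)) + 4*(-220)) = √(-64*(1 - 128) - 880) = √(-64*(-127) - 880) = √(8128 - 880) = √7248 = 4*√453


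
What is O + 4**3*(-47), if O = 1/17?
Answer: -51135/17 ≈ -3007.9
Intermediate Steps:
O = 1/17 ≈ 0.058824
O + 4**3*(-47) = 1/17 + 4**3*(-47) = 1/17 + 64*(-47) = 1/17 - 3008 = -51135/17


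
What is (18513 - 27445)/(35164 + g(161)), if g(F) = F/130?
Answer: -1161160/4571481 ≈ -0.25400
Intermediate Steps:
g(F) = F/130 (g(F) = F*(1/130) = F/130)
(18513 - 27445)/(35164 + g(161)) = (18513 - 27445)/(35164 + (1/130)*161) = -8932/(35164 + 161/130) = -8932/4571481/130 = -8932*130/4571481 = -1161160/4571481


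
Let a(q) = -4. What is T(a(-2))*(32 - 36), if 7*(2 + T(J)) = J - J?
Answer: 8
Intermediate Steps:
T(J) = -2 (T(J) = -2 + (J - J)/7 = -2 + (⅐)*0 = -2 + 0 = -2)
T(a(-2))*(32 - 36) = -2*(32 - 36) = -2*(-4) = 8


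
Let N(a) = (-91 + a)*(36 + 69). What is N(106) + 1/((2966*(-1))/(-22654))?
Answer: 2347052/1483 ≈ 1582.6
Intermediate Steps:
N(a) = -9555 + 105*a (N(a) = (-91 + a)*105 = -9555 + 105*a)
N(106) + 1/((2966*(-1))/(-22654)) = (-9555 + 105*106) + 1/((2966*(-1))/(-22654)) = (-9555 + 11130) + 1/(-2966*(-1/22654)) = 1575 + 1/(1483/11327) = 1575 + 11327/1483 = 2347052/1483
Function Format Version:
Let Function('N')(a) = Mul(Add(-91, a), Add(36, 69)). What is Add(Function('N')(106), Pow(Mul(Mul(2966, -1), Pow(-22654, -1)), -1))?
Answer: Rational(2347052, 1483) ≈ 1582.6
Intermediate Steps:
Function('N')(a) = Add(-9555, Mul(105, a)) (Function('N')(a) = Mul(Add(-91, a), 105) = Add(-9555, Mul(105, a)))
Add(Function('N')(106), Pow(Mul(Mul(2966, -1), Pow(-22654, -1)), -1)) = Add(Add(-9555, Mul(105, 106)), Pow(Mul(Mul(2966, -1), Pow(-22654, -1)), -1)) = Add(Add(-9555, 11130), Pow(Mul(-2966, Rational(-1, 22654)), -1)) = Add(1575, Pow(Rational(1483, 11327), -1)) = Add(1575, Rational(11327, 1483)) = Rational(2347052, 1483)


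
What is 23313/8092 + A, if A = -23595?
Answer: -190907427/8092 ≈ -23592.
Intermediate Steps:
23313/8092 + A = 23313/8092 - 23595 = -190907427/8092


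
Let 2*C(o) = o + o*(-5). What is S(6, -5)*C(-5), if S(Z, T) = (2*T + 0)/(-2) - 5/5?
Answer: 40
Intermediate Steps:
C(o) = -2*o (C(o) = (o + o*(-5))/2 = (o - 5*o)/2 = (-4*o)/2 = -2*o)
S(Z, T) = -1 - T (S(Z, T) = (2*T)*(-½) - 5*⅕ = -T - 1 = -1 - T)
S(6, -5)*C(-5) = (-1 - 1*(-5))*(-2*(-5)) = (-1 + 5)*10 = 4*10 = 40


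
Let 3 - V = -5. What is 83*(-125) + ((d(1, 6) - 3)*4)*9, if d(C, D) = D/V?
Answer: -10456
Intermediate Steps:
V = 8 (V = 3 - 1*(-5) = 3 + 5 = 8)
d(C, D) = D/8
83*(-125) + ((d(1, 6) - 3)*4)*9 = 83*(-125) + (((⅛)*6 - 3)*4)*9 = -10375 + ((¾ - 3)*4)*9 = -10375 - 9/4*4*9 = -10375 - 9*9 = -10375 - 81 = -10456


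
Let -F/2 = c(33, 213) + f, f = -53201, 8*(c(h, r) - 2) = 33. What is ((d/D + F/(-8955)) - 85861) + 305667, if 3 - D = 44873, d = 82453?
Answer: 1682189021341/7653540 ≈ 2.1979e+5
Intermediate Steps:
c(h, r) = 49/8 (c(h, r) = 2 + (⅛)*33 = 2 + 33/8 = 49/8)
D = -44870 (D = 3 - 1*44873 = 3 - 44873 = -44870)
F = 425559/4 (F = -2*(49/8 - 53201) = -2*(-425559/8) = 425559/4 ≈ 1.0639e+5)
((d/D + F/(-8955)) - 85861) + 305667 = ((82453/(-44870) + (425559/4)/(-8955)) - 85861) + 305667 = ((82453*(-1/44870) + (425559/4)*(-1/8955)) - 85861) + 305667 = ((-11779/6410 - 141853/11940) - 85861) + 305667 = (-104991899/7653540 - 85861) + 305667 = -657245589839/7653540 + 305667 = 1682189021341/7653540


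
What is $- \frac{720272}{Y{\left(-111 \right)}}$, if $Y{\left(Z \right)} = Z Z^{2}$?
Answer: $\frac{720272}{1367631} \approx 0.52666$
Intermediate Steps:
$Y{\left(Z \right)} = Z^{3}$
$- \frac{720272}{Y{\left(-111 \right)}} = - \frac{720272}{\left(-111\right)^{3}} = - \frac{720272}{-1367631} = \left(-720272\right) \left(- \frac{1}{1367631}\right) = \frac{720272}{1367631}$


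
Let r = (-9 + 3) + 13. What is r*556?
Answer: 3892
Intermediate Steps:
r = 7 (r = -6 + 13 = 7)
r*556 = 7*556 = 3892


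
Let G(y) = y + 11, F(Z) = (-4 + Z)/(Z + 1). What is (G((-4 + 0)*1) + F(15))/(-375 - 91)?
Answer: -123/7456 ≈ -0.016497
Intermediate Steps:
F(Z) = (-4 + Z)/(1 + Z)
G(y) = 11 + y
(G((-4 + 0)*1) + F(15))/(-375 - 91) = ((11 + (-4 + 0)*1) + (-4 + 15)/(1 + 15))/(-375 - 91) = ((11 - 4*1) + 11/16)/(-466) = ((11 - 4) + (1/16)*11)*(-1/466) = (7 + 11/16)*(-1/466) = (123/16)*(-1/466) = -123/7456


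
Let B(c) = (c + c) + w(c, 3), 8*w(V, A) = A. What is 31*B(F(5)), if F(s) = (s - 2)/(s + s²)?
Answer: 713/40 ≈ 17.825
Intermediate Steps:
w(V, A) = A/8
F(s) = (-2 + s)/(s + s²)
B(c) = 3/8 + 2*c (B(c) = (c + c) + (⅛)*3 = 2*c + 3/8 = 3/8 + 2*c)
31*B(F(5)) = 31*(3/8 + 2*((-2 + 5)/(5*(1 + 5)))) = 31*(3/8 + 2*((⅕)*3/6)) = 31*(3/8 + 2*((⅕)*(⅙)*3)) = 31*(3/8 + 2*(⅒)) = 31*(3/8 + ⅕) = 31*(23/40) = 713/40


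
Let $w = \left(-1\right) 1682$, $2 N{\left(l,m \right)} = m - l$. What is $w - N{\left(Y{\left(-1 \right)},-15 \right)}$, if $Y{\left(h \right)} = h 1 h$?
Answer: $-1674$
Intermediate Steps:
$Y{\left(h \right)} = h^{2}$ ($Y{\left(h \right)} = h h = h^{2}$)
$N{\left(l,m \right)} = \frac{m}{2} - \frac{l}{2}$ ($N{\left(l,m \right)} = \frac{m - l}{2} = \frac{m}{2} - \frac{l}{2}$)
$w = -1682$
$w - N{\left(Y{\left(-1 \right)},-15 \right)} = -1682 - \left(\frac{1}{2} \left(-15\right) - \frac{\left(-1\right)^{2}}{2}\right) = -1682 - \left(- \frac{15}{2} - \frac{1}{2}\right) = -1682 - -8 = -1682 + 8 = -1674$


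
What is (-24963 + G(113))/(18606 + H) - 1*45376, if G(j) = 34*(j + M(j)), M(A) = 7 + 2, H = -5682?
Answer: -586460239/12924 ≈ -45378.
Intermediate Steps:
M(A) = 9
G(j) = 306 + 34*j (G(j) = 34*(j + 9) = 34*(9 + j) = 306 + 34*j)
(-24963 + G(113))/(18606 + H) - 1*45376 = (-24963 + (306 + 34*113))/(18606 - 5682) - 1*45376 = (-24963 + (306 + 3842))/12924 - 45376 = (-24963 + 4148)*(1/12924) - 45376 = -20815*1/12924 - 45376 = -20815/12924 - 45376 = -586460239/12924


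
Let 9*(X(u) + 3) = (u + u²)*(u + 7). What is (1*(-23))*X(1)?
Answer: 253/9 ≈ 28.111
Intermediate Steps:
X(u) = -3 + (7 + u)*(u + u²)/9 (X(u) = -3 + ((u + u²)*(u + 7))/9 = -3 + ((u + u²)*(7 + u))/9 = -3 + ((7 + u)*(u + u²))/9 = -3 + (7 + u)*(u + u²)/9)
(1*(-23))*X(1) = (1*(-23))*(-3 + (⅑)*1³ + (7/9)*1 + (8/9)*1²) = -23*(-3 + (⅑)*1 + 7/9 + (8/9)*1) = -23*(-3 + ⅑ + 7/9 + 8/9) = -23*(-11/9) = 253/9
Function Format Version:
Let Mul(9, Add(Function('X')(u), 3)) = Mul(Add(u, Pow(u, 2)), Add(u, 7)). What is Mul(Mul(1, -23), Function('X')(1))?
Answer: Rational(253, 9) ≈ 28.111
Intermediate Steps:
Function('X')(u) = Add(-3, Mul(Rational(1, 9), Add(7, u), Add(u, Pow(u, 2)))) (Function('X')(u) = Add(-3, Mul(Rational(1, 9), Mul(Add(u, Pow(u, 2)), Add(u, 7)))) = Add(-3, Mul(Rational(1, 9), Mul(Add(u, Pow(u, 2)), Add(7, u)))) = Add(-3, Mul(Rational(1, 9), Mul(Add(7, u), Add(u, Pow(u, 2))))) = Add(-3, Mul(Rational(1, 9), Add(7, u), Add(u, Pow(u, 2)))))
Mul(Mul(1, -23), Function('X')(1)) = Mul(Mul(1, -23), Add(-3, Mul(Rational(1, 9), Pow(1, 3)), Mul(Rational(7, 9), 1), Mul(Rational(8, 9), Pow(1, 2)))) = Mul(-23, Add(-3, Mul(Rational(1, 9), 1), Rational(7, 9), Mul(Rational(8, 9), 1))) = Mul(-23, Add(-3, Rational(1, 9), Rational(7, 9), Rational(8, 9))) = Mul(-23, Rational(-11, 9)) = Rational(253, 9)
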